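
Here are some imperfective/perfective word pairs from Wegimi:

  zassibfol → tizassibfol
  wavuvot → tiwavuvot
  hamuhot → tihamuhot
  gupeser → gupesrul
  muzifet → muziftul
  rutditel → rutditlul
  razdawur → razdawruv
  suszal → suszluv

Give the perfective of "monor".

timonor

"monor" has last vowel 'o'. The stems whose last vowel is 'o' (zassibfol → tizassibfol, wavuvot → tiwavuvot, hamuhot → tihamuhot) add the prefix ti-.
So monor → timonor.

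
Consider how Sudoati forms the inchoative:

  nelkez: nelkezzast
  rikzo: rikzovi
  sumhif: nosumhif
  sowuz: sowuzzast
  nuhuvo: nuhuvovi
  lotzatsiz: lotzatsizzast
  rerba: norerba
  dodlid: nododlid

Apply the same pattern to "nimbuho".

lotzatsiz and dodlid both have last vowel 'i' yet inflect differently (lotzatsizzast, nododlid), so the last vowel is not what conditions the rule; the final letter is.
"nimbuho" ends in -o. The stems ending in -o (rikzo → rikzovi, nuhuvo → nuhuvovi) drop the final letter and add -ovi.
The other patterns: stems ending in -z double the final consonant and add -ast; stems ending in -a, -d or -f add the prefix no-.
So nimbuho → nimbuhovi.

nimbuhovi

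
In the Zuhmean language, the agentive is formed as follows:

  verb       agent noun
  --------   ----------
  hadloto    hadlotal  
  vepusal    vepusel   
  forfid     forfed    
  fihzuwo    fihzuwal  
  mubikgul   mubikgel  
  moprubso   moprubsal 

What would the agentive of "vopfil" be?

vopfel

fihzuwo and forfid both begin with f- yet inflect differently (fihzuwal, forfed), so the first letter is not what conditions the rule; the final letter is.
"vopfil" ends in -l. The stems ending in -l (mubikgul → mubikgel, vepusal → vepusel) change the last vowel to 'e'.
So vopfil → vopfel.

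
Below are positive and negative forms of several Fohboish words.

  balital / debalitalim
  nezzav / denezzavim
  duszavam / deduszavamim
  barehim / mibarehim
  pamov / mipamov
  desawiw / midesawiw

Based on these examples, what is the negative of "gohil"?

"gohil" has last vowel 'i'. The stems whose last vowel is 'i' (barehim → mibarehim, desawiw → midesawiw) add the prefix mi-.
The other pattern: stems whose last vowel is 'a' add de- … -im around the stem.
So gohil → migohil.

migohil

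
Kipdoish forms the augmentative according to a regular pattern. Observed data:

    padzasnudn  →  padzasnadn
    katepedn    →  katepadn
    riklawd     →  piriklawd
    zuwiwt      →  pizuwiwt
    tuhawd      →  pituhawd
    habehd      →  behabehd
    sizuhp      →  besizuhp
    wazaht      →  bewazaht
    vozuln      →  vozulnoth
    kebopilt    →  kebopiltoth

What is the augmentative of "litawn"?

riklawd and habehd both end in -d yet inflect differently (piriklawd, behabehd), so the final letter is not what conditions the rule; the second-to-last letter is.
"litawn" has second-to-last letter 'w'. The stems whose second-to-last letter is 'w' (riklawd → piriklawd, zuwiwt → pizuwiwt, tuhawd → pituhawd) add the prefix pi-.
So litawn → pilitawn.

pilitawn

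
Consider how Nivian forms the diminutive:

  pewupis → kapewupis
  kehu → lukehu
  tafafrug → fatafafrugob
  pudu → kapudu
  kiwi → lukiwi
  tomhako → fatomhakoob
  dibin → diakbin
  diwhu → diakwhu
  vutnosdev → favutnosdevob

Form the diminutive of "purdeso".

pudu and kehu both end in -u yet inflect differently (kapudu, lukehu), so the final letter is not what conditions the rule; the first letter is.
"purdeso" begins with p-. The stems beginning with p- (pewupis → kapewupis, pudu → kapudu) add the prefix ka-.
So purdeso → kapurdeso.

kapurdeso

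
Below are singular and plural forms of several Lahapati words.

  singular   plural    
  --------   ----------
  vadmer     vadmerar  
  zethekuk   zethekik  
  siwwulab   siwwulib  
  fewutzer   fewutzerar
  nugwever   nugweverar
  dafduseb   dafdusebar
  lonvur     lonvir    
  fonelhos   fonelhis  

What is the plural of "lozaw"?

loziw

fewutzer and lonvur both end in -r yet inflect differently (fewutzerar, lonvir), so the final letter is not what conditions the rule; the last vowel is.
"lozaw" has last vowel 'a'. The one such stem in the data (siwwulab → siwwulib) changes the last vowel to 'i' (as do fonelhos, lonvur), so the same rule applies.
The other pattern: stems whose last vowel is 'e' add -ar.
So lozaw → loziw.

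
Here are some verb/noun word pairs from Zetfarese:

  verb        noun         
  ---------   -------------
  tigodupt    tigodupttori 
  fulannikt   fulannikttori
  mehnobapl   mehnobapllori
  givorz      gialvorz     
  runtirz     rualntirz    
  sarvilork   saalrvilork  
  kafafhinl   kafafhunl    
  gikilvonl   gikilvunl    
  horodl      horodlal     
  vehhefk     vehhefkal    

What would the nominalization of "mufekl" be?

mufekllori

mehnobapl and kafafhinl both end in -l yet inflect differently (mehnobapllori, kafafhunl), so the final letter is not what conditions the rule; the second-to-last letter is.
"mufekl" has second-to-last letter 'k'. The one such stem in the data (fulannikt → fulannikttori) doubles the final consonant and adds -ori (as do tigodupt, mehnobapl), so the same rule applies.
The other patterns: stems whose second-to-last letter is 'r' insert -al- after the first vowel; stems whose second-to-last letter is 'n' change the last vowel to 'u'; stems whose second-to-last letter is 'd' or 'f' add -al.
So mufekl → mufekllori.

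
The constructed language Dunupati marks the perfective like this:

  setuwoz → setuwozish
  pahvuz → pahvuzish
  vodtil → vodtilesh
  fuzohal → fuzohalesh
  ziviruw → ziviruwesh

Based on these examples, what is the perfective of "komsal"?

komsalesh

"komsal" ends in -l. The stems ending in -l (vodtil → vodtilesh, fuzohal → fuzohalesh) add -esh.
The other pattern: stems ending in -z add -ish.
So komsal → komsalesh.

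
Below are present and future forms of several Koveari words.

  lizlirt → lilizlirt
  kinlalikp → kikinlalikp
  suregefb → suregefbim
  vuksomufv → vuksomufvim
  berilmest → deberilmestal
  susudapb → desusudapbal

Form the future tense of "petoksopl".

suregefb and susudapb both end in -b yet inflect differently (suregefbim, desusudapbal), so the final letter is not what conditions the rule; the second-to-last letter is.
"petoksopl" has second-to-last letter 'p'. The one such stem in the data (susudapb → desusudapbal) adds de- … -al around the stem, so the same rule applies.
So petoksopl → depetoksoplal.

depetoksoplal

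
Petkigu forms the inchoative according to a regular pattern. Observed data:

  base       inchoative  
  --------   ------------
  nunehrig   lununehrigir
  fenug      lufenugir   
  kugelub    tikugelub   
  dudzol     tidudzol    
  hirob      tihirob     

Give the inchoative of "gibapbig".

"gibapbig" ends in -g. The stems ending in -g (nunehrig → lununehrigir, fenug → lufenugir) add lu- … -ir around the stem.
The other pattern: stems ending in -b or -l add the prefix ti-.
So gibapbig → lugibapbigir.

lugibapbigir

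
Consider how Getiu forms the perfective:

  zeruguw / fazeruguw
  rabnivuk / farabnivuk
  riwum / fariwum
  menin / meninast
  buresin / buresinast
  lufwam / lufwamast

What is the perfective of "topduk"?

"topduk" has last vowel 'u'. The stems whose last vowel is 'u' (zeruguw → fazeruguw, rabnivuk → farabnivuk, riwum → fariwum) add the prefix fa-.
So topduk → fatopduk.

fatopduk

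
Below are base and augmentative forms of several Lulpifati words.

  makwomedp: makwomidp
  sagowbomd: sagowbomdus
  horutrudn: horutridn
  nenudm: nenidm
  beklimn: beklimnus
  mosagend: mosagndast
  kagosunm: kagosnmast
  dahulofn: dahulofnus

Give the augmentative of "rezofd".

kagosunm and nenudm both end in -m yet inflect differently (kagosnmast, nenidm), so the final letter is not what conditions the rule; the second-to-last letter is.
"rezofd" has second-to-last letter 'f'. The one such stem in the data (dahulofn → dahulofnus) adds -us, so the same rule applies.
The other patterns: stems whose second-to-last letter is 'n' delete the last vowel and add -ast; stems whose second-to-last letter is 'd' change the last vowel to 'i'.
So rezofd → rezofdus.

rezofdus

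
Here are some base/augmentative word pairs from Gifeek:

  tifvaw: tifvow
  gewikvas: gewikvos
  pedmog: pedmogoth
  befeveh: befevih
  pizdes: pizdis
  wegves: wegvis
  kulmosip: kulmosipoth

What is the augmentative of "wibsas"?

wibsos

"wibsas" has last vowel 'a'. The stems whose last vowel is 'a' (gewikvas → gewikvos, tifvaw → tifvow) change the last vowel to 'o'.
So wibsas → wibsos.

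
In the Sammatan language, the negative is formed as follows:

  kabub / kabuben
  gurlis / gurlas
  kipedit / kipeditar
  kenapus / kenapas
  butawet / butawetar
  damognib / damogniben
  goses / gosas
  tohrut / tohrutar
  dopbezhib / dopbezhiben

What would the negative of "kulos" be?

kulas

kipedit and dopbezhib both have last vowel 'i' yet inflect differently (kipeditar, dopbezhiben), so the last vowel is not what conditions the rule; the final letter is.
"kulos" ends in -s. The stems ending in -s (gurlis → gurlas, kenapus → kenapas, goses → gosas) change the last vowel to 'a'.
So kulos → kulas.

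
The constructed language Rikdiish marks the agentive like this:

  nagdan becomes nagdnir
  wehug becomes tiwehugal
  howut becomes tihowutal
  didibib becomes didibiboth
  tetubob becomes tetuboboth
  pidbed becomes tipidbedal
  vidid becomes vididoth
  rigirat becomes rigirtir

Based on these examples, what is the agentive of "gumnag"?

rigirat and howut both end in -t yet inflect differently (rigirtir, tihowutal), so the final letter is not what conditions the rule; the last vowel is.
"gumnag" has last vowel 'a'. The stems whose last vowel is 'a' (nagdan → nagdnir, rigirat → rigirtir) delete the last vowel and add -ir.
The other patterns: stems whose last vowel is 'i' or 'o' add -oth; stems whose last vowel is 'e' or 'u' add ti- … -al around the stem.
So gumnag → gumngir.

gumngir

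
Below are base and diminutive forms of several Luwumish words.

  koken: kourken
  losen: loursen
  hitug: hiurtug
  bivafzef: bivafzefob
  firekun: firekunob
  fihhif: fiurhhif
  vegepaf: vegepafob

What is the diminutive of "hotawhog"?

"hotawhog" has 3 vowels. The stems with 3 vowels (firekun → firekunob, vegepaf → vegepafob, bivafzef → bivafzefob) add -ob.
So hotawhog → hotawhogob.

hotawhogob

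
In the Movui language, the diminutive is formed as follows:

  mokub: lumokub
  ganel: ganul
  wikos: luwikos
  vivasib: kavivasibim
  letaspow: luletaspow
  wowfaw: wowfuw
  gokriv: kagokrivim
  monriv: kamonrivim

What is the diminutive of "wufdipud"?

letaspow and wowfaw both end in -w yet inflect differently (luletaspow, wowfuw), so the final letter is not what conditions the rule; the last vowel is.
"wufdipud" has last vowel 'u'. The one such stem in the data (mokub → lumokub) adds the prefix lu-, so the same rule applies.
The other patterns: stems whose last vowel is 'a' or 'e' change the last vowel to 'u'; stems whose last vowel is 'i' add ka- … -im around the stem.
So wufdipud → luwufdipud.

luwufdipud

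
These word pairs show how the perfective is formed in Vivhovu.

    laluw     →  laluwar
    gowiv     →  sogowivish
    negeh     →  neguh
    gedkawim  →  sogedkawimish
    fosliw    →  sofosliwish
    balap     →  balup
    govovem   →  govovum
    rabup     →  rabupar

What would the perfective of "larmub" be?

balap and rabup both end in -p yet inflect differently (balup, rabupar), so the final letter is not what conditions the rule; the last vowel is.
"larmub" has last vowel 'u'. The stems whose last vowel is 'u' (laluw → laluwar, rabup → rabupar) add -ar.
So larmub → larmubar.

larmubar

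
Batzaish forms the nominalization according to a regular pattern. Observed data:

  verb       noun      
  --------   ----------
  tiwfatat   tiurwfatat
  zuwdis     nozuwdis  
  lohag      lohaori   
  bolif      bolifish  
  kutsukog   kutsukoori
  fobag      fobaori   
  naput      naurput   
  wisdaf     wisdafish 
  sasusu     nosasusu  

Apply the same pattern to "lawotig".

"lawotig" ends in -g. The stems ending in -g (kutsukog → kutsukoori, lohag → lohaori, fobag → fobaori) drop the final letter and add -ori.
The other patterns: stems ending in -f add -ish; stems ending in -t insert -ur- after the first vowel; stems ending in -s or -u add the prefix no-.
So lawotig → lawotiori.

lawotiori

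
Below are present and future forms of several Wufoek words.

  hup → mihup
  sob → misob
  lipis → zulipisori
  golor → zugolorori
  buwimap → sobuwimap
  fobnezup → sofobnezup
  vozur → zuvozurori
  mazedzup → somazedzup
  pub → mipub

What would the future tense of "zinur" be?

zuzinurori

hup and mazedzup both end in -p yet inflect differently (mihup, somazedzup), so the final letter is not what conditions the rule; the number of vowels is.
"zinur" has 2 vowels. The stems with 2 vowels (golor → zugolorori, vozur → zuvozurori, lipis → zulipisori) add zu- … -ori around the stem.
The other patterns: stems with 1 vowel add the prefix mi-; stems with 3 vowels add the prefix so-.
So zinur → zuzinurori.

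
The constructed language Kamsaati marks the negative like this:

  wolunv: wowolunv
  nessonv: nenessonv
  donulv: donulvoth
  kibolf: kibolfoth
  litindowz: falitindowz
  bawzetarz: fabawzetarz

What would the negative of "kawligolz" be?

kawligolzoth

wolunv and donulv both end in -v yet inflect differently (wowolunv, donulvoth), so the final letter is not what conditions the rule; the second-to-last letter is.
"kawligolz" has second-to-last letter 'l'. The stems whose second-to-last letter is 'l' (donulv → donulvoth, kibolf → kibolfoth) add -oth.
So kawligolz → kawligolzoth.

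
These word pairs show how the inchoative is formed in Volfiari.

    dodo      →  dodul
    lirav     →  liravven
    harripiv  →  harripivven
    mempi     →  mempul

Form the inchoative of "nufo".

nuful

"nufo" ends in a vowel. The stems ending in a vowel (dodo → dodul, mempi → mempul) drop the final letter and add -ul.
The other pattern: stems ending in a consonant double the final consonant and add -en.
So nufo → nuful.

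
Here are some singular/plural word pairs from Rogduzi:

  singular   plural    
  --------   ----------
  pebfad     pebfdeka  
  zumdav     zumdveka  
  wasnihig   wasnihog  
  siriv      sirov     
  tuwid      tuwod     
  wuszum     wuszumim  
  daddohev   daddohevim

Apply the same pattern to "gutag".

"gutag" has last vowel 'a'. The stems whose last vowel is 'a' (pebfad → pebfdeka, zumdav → zumdveka) delete the last vowel and add -eka.
The other patterns: stems whose last vowel is 'i' change the last vowel to 'o'; stems whose last vowel is 'e' or 'u' add -im.
So gutag → gutgeka.

gutgeka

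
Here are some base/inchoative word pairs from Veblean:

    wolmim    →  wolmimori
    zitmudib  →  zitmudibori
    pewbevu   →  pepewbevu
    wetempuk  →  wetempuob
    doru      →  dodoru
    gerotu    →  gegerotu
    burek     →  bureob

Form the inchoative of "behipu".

pewbevu and wetempuk both have last vowel 'u' yet inflect differently (pepewbevu, wetempuob), so the last vowel is not what conditions the rule; the final letter is.
"behipu" ends in -u. The stems ending in -u (pewbevu → pepewbevu, gerotu → gegerotu, doru → dodoru) repeat the first consonant+vowel as a prefix.
So behipu → bebehipu.

bebehipu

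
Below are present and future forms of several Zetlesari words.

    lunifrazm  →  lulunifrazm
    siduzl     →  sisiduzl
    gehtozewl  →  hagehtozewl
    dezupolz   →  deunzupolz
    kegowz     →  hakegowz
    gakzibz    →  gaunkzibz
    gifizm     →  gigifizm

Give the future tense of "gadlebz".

gakzibz and kegowz both end in -z yet inflect differently (gaunkzibz, hakegowz), so the final letter is not what conditions the rule; the second-to-last letter is.
"gadlebz" has second-to-last letter 'b'. The one such stem in the data (gakzibz → gaunkzibz) inserts -un- after the first vowel (as does dezupolz), so the same rule applies.
The other patterns: stems whose second-to-last letter is 'z' repeat the first consonant+vowel as a prefix; stems whose second-to-last letter is 'w' add the prefix ha-.
So gadlebz → gaundlebz.

gaundlebz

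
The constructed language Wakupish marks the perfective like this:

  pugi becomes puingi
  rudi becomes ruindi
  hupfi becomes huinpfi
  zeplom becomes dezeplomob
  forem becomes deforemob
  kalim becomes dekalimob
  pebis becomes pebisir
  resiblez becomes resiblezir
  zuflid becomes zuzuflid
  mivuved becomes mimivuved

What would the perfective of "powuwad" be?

pugi and kalim both have last vowel 'i' yet inflect differently (puingi, dekalimob), so the last vowel is not what conditions the rule; the final letter is.
"powuwad" ends in -d. The stems ending in -d (zuflid → zuzuflid, mivuved → mimivuved) repeat the first consonant+vowel as a prefix.
So powuwad → popowuwad.

popowuwad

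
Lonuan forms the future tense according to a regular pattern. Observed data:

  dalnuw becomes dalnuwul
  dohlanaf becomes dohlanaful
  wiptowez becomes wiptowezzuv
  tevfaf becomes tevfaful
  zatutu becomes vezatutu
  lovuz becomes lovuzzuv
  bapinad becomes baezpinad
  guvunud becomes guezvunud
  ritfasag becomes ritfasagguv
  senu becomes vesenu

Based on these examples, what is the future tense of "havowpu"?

dalnuw and zatutu both have last vowel 'u' yet inflect differently (dalnuwul, vezatutu), so the last vowel is not what conditions the rule; the final letter is.
"havowpu" ends in -u. The stems ending in -u (zatutu → vezatutu, senu → vesenu) add the prefix ve-.
So havowpu → vehavowpu.

vehavowpu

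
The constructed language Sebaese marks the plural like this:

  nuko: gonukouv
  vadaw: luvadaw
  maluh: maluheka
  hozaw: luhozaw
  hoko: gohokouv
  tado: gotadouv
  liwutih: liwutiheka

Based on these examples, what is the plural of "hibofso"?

hoko and hozaw both begin with h- yet inflect differently (gohokouv, luhozaw), so the first letter is not what conditions the rule; the final letter is.
"hibofso" ends in -o. The stems ending in -o (nuko → gonukouv, hoko → gohokouv, tado → gotadouv) add go- … -uv around the stem.
So hibofso → gohibofsouv.

gohibofsouv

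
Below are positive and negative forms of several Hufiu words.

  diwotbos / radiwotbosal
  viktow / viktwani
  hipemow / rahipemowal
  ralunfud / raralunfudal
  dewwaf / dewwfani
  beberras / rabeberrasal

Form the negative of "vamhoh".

hipemow and viktow both end in -w yet inflect differently (rahipemowal, viktwani), so the final letter is not what conditions the rule; the number of vowels is.
"vamhoh" has 2 vowels. The stems with 2 vowels (viktow → viktwani, dewwaf → dewwfani) delete the last vowel and add -ani.
So vamhoh → vamhhani.

vamhhani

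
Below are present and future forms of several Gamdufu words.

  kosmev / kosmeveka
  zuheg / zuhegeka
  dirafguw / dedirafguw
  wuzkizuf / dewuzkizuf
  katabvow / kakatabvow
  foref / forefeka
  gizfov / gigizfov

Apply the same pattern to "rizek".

rizekeka

kosmev and gizfov both end in -v yet inflect differently (kosmeveka, gigizfov), so the final letter is not what conditions the rule; the last vowel is.
"rizek" has last vowel 'e'. The stems whose last vowel is 'e' (foref → forefeka, kosmev → kosmeveka, zuheg → zuhegeka) add -eka.
So rizek → rizekeka.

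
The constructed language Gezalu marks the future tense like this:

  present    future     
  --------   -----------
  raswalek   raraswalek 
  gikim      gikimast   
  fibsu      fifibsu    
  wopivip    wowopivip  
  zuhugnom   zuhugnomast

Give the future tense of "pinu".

pipinu

gikim and wopivip both have last vowel 'i' yet inflect differently (gikimast, wowopivip), so the last vowel is not what conditions the rule; the final letter is.
"pinu" ends in -u. The one such stem in the data (fibsu → fifibsu) repeats the first consonant+vowel as a prefix (as do raswalek, wopivip), so the same rule applies.
So pinu → pipinu.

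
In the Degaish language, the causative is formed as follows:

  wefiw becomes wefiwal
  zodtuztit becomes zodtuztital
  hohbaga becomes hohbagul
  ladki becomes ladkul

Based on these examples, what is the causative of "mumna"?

mumnul

wefiw and ladki both have last vowel 'i' yet inflect differently (wefiwal, ladkul), so the last vowel is not what conditions the rule; whether the stem ends in a vowel or a consonant is.
"mumna" ends in a vowel. The stems ending in a vowel (hohbaga → hohbagul, ladki → ladkul) drop the final letter and add -ul.
The other pattern: stems ending in a consonant add -al.
So mumna → mumnul.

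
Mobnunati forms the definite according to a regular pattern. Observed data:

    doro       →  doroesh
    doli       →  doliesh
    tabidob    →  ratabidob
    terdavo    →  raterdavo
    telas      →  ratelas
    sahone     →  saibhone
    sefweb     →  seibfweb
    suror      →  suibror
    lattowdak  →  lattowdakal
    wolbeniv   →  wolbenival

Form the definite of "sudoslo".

doro and terdavo both end in -o yet inflect differently (doroesh, raterdavo), so the final letter is not what conditions the rule; the first letter is.
"sudoslo" begins with s-. The stems beginning with s- (sahone → saibhone, sefweb → seibfweb, suror → suibror) insert -ib- after the first vowel.
So sudoslo → suibdoslo.

suibdoslo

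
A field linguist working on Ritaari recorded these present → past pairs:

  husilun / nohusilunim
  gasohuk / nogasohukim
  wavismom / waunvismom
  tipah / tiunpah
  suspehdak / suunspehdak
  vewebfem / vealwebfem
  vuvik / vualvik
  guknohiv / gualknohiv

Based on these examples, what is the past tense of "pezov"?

peunzov

gasohuk and suspehdak both end in -k yet inflect differently (nogasohukim, suunspehdak), so the final letter is not what conditions the rule; the last vowel is.
"pezov" has last vowel 'o'. The one such stem in the data (wavismom → waunvismom) inserts -un- after the first vowel (as do tipah, suspehdak), so the same rule applies.
The other patterns: stems whose last vowel is 'u' add no- … -im around the stem; stems whose last vowel is 'e' or 'i' insert -al- after the first vowel.
So pezov → peunzov.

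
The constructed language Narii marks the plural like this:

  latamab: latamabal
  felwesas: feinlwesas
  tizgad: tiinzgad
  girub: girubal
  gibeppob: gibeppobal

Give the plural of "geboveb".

gebovebal

"geboveb" ends in -b. The stems ending in -b (latamab → latamabal, gibeppob → gibeppobal, girub → girubal) add -al.
So geboveb → gebovebal.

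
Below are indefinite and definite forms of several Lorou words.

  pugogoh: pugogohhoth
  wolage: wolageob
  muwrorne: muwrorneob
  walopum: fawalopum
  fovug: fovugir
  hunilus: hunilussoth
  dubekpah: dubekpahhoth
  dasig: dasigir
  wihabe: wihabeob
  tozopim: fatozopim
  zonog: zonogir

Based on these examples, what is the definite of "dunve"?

tozopim and dasig both have last vowel 'i' yet inflect differently (fatozopim, dasigir), so the last vowel is not what conditions the rule; the final letter is.
"dunve" ends in -e. The stems ending in -e (muwrorne → muwrorneob, wolage → wolageob, wihabe → wihabeob) add -ob.
So dunve → dunveob.

dunveob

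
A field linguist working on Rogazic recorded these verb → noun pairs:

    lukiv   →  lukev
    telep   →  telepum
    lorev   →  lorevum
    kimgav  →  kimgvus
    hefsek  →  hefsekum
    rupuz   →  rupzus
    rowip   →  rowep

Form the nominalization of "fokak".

"fokak" has last vowel 'a'. The one such stem in the data (kimgav → kimgvus) deletes the last vowel and adds -us (as does rupuz), so the same rule applies.
So fokak → fokkus.

fokkus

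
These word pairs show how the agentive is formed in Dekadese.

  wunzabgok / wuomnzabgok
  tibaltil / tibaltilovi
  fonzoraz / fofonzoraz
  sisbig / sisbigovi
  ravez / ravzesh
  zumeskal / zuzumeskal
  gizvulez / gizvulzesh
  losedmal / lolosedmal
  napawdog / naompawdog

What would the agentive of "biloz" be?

fonzoraz and ravez both end in -z yet inflect differently (fofonzoraz, ravzesh), so the final letter is not what conditions the rule; the last vowel is.
"biloz" has last vowel 'o'. The stems whose last vowel is 'o' (wunzabgok → wuomnzabgok, napawdog → naompawdog) insert -om- after the first vowel.
The other patterns: stems whose last vowel is 'a' repeat the first consonant+vowel as a prefix; stems whose last vowel is 'e' delete the last vowel and add -esh; stems whose last vowel is 'i' add -ovi.
So biloz → biomloz.

biomloz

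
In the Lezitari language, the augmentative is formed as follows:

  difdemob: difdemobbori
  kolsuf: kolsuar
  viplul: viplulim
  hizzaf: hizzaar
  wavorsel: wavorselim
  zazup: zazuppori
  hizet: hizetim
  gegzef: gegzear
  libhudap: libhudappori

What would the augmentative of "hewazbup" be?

hewazbuppori

libhudap and hizzaf both have last vowel 'a' yet inflect differently (libhudappori, hizzaar), so the last vowel is not what conditions the rule; the final letter is.
"hewazbup" ends in -p. The stems ending in -p (libhudap → libhudappori, zazup → zazuppori) double the final consonant and add -ori.
So hewazbup → hewazbuppori.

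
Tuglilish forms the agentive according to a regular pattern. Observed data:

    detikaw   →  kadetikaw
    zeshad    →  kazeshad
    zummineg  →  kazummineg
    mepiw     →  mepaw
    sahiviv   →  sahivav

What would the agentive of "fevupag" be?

kafevupag

mepiw and detikaw both end in -w yet inflect differently (mepaw, kadetikaw), so the final letter is not what conditions the rule; the last vowel is.
"fevupag" has last vowel 'a'. The stems whose last vowel is 'a' (zeshad → kazeshad, detikaw → kadetikaw) add the prefix ka-.
So fevupag → kafevupag.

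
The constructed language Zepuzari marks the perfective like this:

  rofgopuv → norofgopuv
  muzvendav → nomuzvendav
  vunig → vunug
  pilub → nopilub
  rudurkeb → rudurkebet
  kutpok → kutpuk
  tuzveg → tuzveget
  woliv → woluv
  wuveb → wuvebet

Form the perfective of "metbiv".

metbuv

pilub and wuveb both end in -b yet inflect differently (nopilub, wuvebet), so the final letter is not what conditions the rule; the last vowel is.
"metbiv" has last vowel 'i'. The stems whose last vowel is 'i' (vunig → vunug, woliv → woluv) change the last vowel to 'u'.
So metbiv → metbuv.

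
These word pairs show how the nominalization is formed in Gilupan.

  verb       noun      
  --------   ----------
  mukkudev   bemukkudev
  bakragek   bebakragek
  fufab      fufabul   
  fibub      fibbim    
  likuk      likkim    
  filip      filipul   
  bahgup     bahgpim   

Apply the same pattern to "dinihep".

bedinihep

"dinihep" has last vowel 'e'. The stems whose last vowel is 'e' (bakragek → bebakragek, mukkudev → bemukkudev) add the prefix be-.
So dinihep → bedinihep.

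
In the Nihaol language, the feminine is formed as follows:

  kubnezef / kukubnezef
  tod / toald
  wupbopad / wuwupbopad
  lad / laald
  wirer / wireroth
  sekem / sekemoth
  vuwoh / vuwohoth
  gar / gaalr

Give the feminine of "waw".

waalw

gar and wirer both end in -r yet inflect differently (gaalr, wireroth), so the final letter is not what conditions the rule; the number of vowels is.
"waw" has 1 vowel. The stems with 1 vowel (tod → toald, lad → laald, gar → gaalr) insert -al- after the first vowel.
The other patterns: stems with 2 vowels add -oth; stems with 3 vowels repeat the first consonant+vowel as a prefix.
So waw → waalw.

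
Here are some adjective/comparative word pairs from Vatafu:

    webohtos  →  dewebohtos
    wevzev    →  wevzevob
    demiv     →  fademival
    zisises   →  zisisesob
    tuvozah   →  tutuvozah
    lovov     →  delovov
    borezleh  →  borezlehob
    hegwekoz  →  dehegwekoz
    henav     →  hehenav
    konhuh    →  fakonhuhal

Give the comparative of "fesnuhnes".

fesnuhnesob

demiv and wevzev both end in -v yet inflect differently (fademival, wevzevob), so the final letter is not what conditions the rule; the last vowel is.
"fesnuhnes" has last vowel 'e'. The stems whose last vowel is 'e' (wevzev → wevzevob, borezleh → borezlehob, zisises → zisisesob) add -ob.
So fesnuhnes → fesnuhnesob.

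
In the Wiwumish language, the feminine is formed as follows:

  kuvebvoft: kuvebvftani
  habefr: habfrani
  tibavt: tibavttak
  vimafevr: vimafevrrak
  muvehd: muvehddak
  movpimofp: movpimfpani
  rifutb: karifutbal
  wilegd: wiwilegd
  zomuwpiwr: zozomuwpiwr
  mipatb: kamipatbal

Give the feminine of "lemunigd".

lelemunigd

"lemunigd" has second-to-last letter 'g'. The one such stem in the data (wilegd → wiwilegd) repeats the first consonant+vowel as a prefix (as does zomuwpiwr), so the same rule applies.
The other patterns: stems whose second-to-last letter is 't' add ka- … -al around the stem; stems whose second-to-last letter is 'f' delete the last vowel and add -ani; stems whose second-to-last letter is 'h' or 'v' double the final consonant and add -ak.
So lemunigd → lelemunigd.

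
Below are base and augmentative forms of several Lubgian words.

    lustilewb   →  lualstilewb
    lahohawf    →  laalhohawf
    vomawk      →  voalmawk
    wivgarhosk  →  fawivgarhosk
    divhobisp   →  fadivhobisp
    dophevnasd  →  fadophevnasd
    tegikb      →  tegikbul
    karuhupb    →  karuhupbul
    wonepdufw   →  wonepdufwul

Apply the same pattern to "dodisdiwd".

vomawk and wivgarhosk both end in -k yet inflect differently (voalmawk, fawivgarhosk), so the final letter is not what conditions the rule; the second-to-last letter is.
"dodisdiwd" has second-to-last letter 'w'. The stems whose second-to-last letter is 'w' (lustilewb → lualstilewb, lahohawf → laalhohawf, vomawk → voalmawk) insert -al- after the first vowel.
The other patterns: stems whose second-to-last letter is 's' add the prefix fa-; stems whose second-to-last letter is 'f', 'k' or 'p' add -ul.
So dodisdiwd → doaldisdiwd.

doaldisdiwd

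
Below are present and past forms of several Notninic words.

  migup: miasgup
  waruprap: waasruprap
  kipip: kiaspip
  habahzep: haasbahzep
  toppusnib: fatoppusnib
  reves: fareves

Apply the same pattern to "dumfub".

kipip and toppusnib both have last vowel 'i' yet inflect differently (kiaspip, fatoppusnib), so the last vowel is not what conditions the rule; the final letter is.
"dumfub" ends in -b. The one such stem in the data (toppusnib → fatoppusnib) adds the prefix fa-, so the same rule applies.
So dumfub → fadumfub.

fadumfub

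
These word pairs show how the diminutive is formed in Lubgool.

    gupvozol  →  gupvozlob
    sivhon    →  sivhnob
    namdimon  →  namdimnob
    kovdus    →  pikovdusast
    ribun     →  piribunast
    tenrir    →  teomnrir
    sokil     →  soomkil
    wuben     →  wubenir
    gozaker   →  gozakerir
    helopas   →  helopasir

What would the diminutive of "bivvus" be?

pibivvusast

sivhon and ribun both end in -n yet inflect differently (sivhnob, piribunast), so the final letter is not what conditions the rule; the last vowel is.
"bivvus" has last vowel 'u'. The stems whose last vowel is 'u' (kovdus → pikovdusast, ribun → piribunast) add pi- … -ast around the stem.
The other patterns: stems whose last vowel is 'o' delete the last vowel and add -ob; stems whose last vowel is 'i' insert -om- after the first vowel; stems whose last vowel is 'a' or 'e' add -ir.
So bivvus → pibivvusast.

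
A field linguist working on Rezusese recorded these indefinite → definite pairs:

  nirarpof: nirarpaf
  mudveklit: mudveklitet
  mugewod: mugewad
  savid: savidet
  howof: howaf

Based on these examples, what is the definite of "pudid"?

mugewod and savid both end in -d yet inflect differently (mugewad, savidet), so the final letter is not what conditions the rule; the last vowel is.
"pudid" has last vowel 'i'. The stems whose last vowel is 'i' (mudveklit → mudveklitet, savid → savidet) add -et.
The other pattern: stems whose last vowel is 'o' change the last vowel to 'a'.
So pudid → pudidet.

pudidet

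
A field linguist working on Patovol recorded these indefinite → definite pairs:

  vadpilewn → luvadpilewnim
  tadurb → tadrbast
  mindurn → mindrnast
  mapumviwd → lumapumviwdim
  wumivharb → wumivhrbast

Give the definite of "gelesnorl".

gelesnrlast

"gelesnorl" has second-to-last letter 'r'. The stems whose second-to-last letter is 'r' (mindurn → mindrnast, wumivharb → wumivhrbast, tadurb → tadrbast) delete the last vowel and add -ast.
The other pattern: stems whose second-to-last letter is 'w' add lu- … -im around the stem.
So gelesnorl → gelesnrlast.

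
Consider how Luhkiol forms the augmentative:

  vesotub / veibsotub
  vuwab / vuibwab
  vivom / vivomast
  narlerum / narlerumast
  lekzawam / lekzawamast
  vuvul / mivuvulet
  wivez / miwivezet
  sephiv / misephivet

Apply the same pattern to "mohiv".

vesotub and narlerum both have last vowel 'u' yet inflect differently (veibsotub, narlerumast), so the last vowel is not what conditions the rule; the final letter is.
"mohiv" ends in -v. The one such stem in the data (sephiv → misephivet) adds mi- … -et around the stem, so the same rule applies.
So mohiv → mimohivet.

mimohivet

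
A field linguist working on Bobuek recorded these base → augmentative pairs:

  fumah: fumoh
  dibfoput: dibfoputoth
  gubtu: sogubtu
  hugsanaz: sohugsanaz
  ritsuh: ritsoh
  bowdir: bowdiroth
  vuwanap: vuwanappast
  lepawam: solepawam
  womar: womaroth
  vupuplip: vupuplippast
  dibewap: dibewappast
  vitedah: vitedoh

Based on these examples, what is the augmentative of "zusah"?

zusoh

ritsuh and dibfoput both have last vowel 'u' yet inflect differently (ritsoh, dibfoputoth), so the last vowel is not what conditions the rule; the final letter is.
"zusah" ends in -h. The stems ending in -h (vitedah → vitedoh, fumah → fumoh, ritsuh → ritsoh) change the last vowel to 'o'.
So zusah → zusoh.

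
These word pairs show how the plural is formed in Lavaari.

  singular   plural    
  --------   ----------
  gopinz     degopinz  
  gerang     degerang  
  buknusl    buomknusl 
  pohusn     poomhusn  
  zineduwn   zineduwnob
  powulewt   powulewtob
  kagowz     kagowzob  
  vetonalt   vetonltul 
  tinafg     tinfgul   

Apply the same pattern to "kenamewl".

kenamewlob

pohusn and zineduwn both end in -n yet inflect differently (poomhusn, zineduwnob), so the final letter is not what conditions the rule; the second-to-last letter is.
"kenamewl" has second-to-last letter 'w'. The stems whose second-to-last letter is 'w' (zineduwn → zineduwnob, powulewt → powulewtob, kagowz → kagowzob) add -ob.
So kenamewl → kenamewlob.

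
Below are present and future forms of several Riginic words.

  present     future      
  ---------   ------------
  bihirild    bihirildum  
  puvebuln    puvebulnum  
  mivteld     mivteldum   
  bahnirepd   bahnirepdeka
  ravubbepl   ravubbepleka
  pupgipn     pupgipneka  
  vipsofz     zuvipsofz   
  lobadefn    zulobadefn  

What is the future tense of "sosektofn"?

zusosektofn

bihirild and bahnirepd both end in -d yet inflect differently (bihirildum, bahnirepdeka), so the final letter is not what conditions the rule; the second-to-last letter is.
"sosektofn" has second-to-last letter 'f'. The stems whose second-to-last letter is 'f' (vipsofz → zuvipsofz, lobadefn → zulobadefn) add the prefix zu-.
The other patterns: stems whose second-to-last letter is 'l' add -um; stems whose second-to-last letter is 'p' add -eka.
So sosektofn → zusosektofn.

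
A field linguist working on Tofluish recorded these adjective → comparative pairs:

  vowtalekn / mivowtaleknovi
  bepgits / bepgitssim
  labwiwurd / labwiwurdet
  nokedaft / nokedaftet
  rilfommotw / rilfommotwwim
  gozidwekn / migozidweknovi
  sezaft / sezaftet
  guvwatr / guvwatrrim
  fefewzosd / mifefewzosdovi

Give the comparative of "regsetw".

fefewzosd and labwiwurd both end in -d yet inflect differently (mifefewzosdovi, labwiwurdet), so the final letter is not what conditions the rule; the second-to-last letter is.
"regsetw" has second-to-last letter 't'. The stems whose second-to-last letter is 't' (bepgits → bepgitssim, rilfommotw → rilfommotwwim, guvwatr → guvwatrrim) double the final consonant and add -im.
So regsetw → regsetwwim.

regsetwwim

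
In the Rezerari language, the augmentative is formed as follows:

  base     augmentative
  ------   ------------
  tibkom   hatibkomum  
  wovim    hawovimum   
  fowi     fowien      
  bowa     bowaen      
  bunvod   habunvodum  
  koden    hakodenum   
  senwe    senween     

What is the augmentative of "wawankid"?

fowi and wovim both have last vowel 'i' yet inflect differently (fowien, hawovimum), so the last vowel is not what conditions the rule; whether the stem ends in a vowel or a consonant is.
"wawankid" ends in a consonant. The stems ending in a consonant (bunvod → habunvodum, wovim → hawovimum, koden → hakodenum) add ha- … -um around the stem.
The other pattern: stems ending in a vowel add -en.
So wawankid → hawawankidum.

hawawankidum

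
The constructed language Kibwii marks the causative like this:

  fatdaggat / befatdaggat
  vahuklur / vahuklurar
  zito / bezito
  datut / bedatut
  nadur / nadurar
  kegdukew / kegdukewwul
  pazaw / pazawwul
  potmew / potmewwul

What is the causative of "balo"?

nadur and datut both have last vowel 'u' yet inflect differently (nadurar, bedatut), so the last vowel is not what conditions the rule; the final letter is.
"balo" ends in -o. The one such stem in the data (zito → bezito) adds the prefix be-, so the same rule applies.
The other patterns: stems ending in -w double the final consonant and add -ul; stems ending in -r add -ar.
So balo → bebalo.

bebalo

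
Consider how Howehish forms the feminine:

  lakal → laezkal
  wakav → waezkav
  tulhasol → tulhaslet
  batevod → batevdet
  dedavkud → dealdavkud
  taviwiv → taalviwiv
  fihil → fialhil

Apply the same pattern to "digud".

dialgud

lakal and tulhasol both end in -l yet inflect differently (laezkal, tulhaslet), so the final letter is not what conditions the rule; the last vowel is.
"digud" has last vowel 'u'. The one such stem in the data (dedavkud → dealdavkud) inserts -al- after the first vowel (as do taviwiv, fihil), so the same rule applies.
So digud → dialgud.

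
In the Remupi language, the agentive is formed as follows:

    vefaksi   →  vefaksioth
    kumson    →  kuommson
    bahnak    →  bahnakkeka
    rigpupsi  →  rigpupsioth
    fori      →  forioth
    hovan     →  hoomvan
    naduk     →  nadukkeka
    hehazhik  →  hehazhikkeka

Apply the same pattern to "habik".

habikkeka

hovan and bahnak both have last vowel 'a' yet inflect differently (hoomvan, bahnakkeka), so the last vowel is not what conditions the rule; the final letter is.
"habik" ends in -k. The stems ending in -k (bahnak → bahnakkeka, naduk → nadukkeka, hehazhik → hehazhikkeka) double the final consonant and add -eka.
So habik → habikkeka.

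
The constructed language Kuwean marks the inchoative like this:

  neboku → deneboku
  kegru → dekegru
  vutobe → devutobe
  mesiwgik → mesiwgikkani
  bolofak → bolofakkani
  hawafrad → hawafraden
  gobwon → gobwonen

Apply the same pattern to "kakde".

dekakde

bolofak and hawafrad both have last vowel 'a' yet inflect differently (bolofakkani, hawafraden), so the last vowel is not what conditions the rule; the final letter is.
"kakde" ends in -e. The one such stem in the data (vutobe → devutobe) adds the prefix de-, so the same rule applies.
The other patterns: stems ending in -k double the final consonant and add -ani; stems ending in -d or -n add -en.
So kakde → dekakde.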